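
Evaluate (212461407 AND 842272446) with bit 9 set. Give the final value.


Step 1: 212461407 & 842272446 = 2098718
Step 2: 2098718 | (1 << 9) = 2098718 | 512 = 2098718

2098718


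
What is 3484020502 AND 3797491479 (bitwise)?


0b11001111101010011110111100010110 & 0b11100010010110010001111100010111 = 0b11000010000010010000111100010110 = 3255373590

3255373590


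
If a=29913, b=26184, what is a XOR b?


29913 ^ 26184 = 4753

4753


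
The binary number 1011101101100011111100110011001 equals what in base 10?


1011101101100011111100110011001 in decimal = 1571944857

1571944857


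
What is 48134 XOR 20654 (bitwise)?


0b1011110000000110 ^ 0b101000010101110 = 0b1110110010101000 = 60584

60584


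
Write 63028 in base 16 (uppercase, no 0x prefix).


63028 = F634 hex

F634


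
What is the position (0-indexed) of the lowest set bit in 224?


0b11100000. Lowest set bit at position 5

5


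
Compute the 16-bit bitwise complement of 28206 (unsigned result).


~0b110111000101110 = 0b1001000111010001 = 37329 (16-bit unsigned)

37329


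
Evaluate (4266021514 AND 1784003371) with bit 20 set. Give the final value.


Step 1: 4266021514 & 1784003371 = 1782845962
Step 2: 1782845962 | (1 << 20) = 1782845962 | 1048576 = 1783894538

1783894538


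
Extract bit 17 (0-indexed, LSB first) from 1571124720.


0b1011101101001010111010111110000, position 17 = 0

0


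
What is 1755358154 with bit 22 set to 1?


1755358154 | (1 << 22) = 1755358154 | 4194304 = 1759552458

1759552458


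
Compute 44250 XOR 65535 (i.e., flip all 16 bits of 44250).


44250 ^ 65535 = 21285

21285


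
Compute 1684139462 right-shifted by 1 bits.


0b1100100011000011110110111000110 >> 1 = 0b110010001100001111011011100011 = 842069731

842069731


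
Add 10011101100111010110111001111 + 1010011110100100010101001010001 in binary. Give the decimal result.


10011101100111010110111001111 + 1010011110100100010101001010001 = 1100111100001011101100000100000 = 1736824864

1736824864


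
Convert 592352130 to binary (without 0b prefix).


592352130 = 100011010011101001001110000010 in binary

100011010011101001001110000010


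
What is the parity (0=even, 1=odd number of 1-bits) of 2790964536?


0b10100110010110101011110100111000 has 17 ones => parity 1

1


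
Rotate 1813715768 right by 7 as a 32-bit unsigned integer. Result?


Rotate 0b1101100000110110001101100111000 right by 7 (32-bit) = 0b1110000110110000011011000110110 = 1893217846

1893217846


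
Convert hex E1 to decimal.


E1 hex = 225 decimal

225


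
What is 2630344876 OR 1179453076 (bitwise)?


0b10011100110001111110000010101100 | 0b1000110010011010000011010010100 = 0b11011110110011111110011010111100 = 3738166972

3738166972


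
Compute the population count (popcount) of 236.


0b11101100 has 5 set bits

5


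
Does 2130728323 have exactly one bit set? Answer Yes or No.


0b1111111000000000101010110000011. Multiple bits set => No

No


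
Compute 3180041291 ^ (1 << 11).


3180041291 ^ (1 << 11) = 3180041291 ^ 2048 = 3180043339

3180043339


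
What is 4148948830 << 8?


0b11110111010010111110111101011110 << 8 = 0b1111011101001011111011110101111000000000 = 1062130900480

1062130900480


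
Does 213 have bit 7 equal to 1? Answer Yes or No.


0b11010101, bit 7 = 1. Yes

Yes


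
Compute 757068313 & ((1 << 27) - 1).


757068313 & 134217727 = 85979673

85979673


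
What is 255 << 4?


0b11111111 << 4 = 0b111111110000 = 4080

4080


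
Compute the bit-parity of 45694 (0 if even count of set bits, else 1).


0b1011001001111110 has 10 ones => parity 0

0


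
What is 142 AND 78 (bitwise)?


0b10001110 & 0b1001110 = 0b1110 = 14

14


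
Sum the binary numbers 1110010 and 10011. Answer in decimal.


1110010 + 10011 = 10000101 = 133

133


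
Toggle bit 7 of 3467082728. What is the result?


3467082728 ^ (1 << 7) = 3467082728 ^ 128 = 3467082600

3467082600


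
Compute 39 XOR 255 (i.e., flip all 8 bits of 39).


39 ^ 255 = 216

216


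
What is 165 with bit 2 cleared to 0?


165 & ~(1 << 2) = 161

161


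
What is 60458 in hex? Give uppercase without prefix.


60458 = EC2A hex

EC2A


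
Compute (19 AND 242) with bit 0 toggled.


Step 1: 19 & 242 = 18
Step 2: 18 ^ (1 << 0) = 18 ^ 1 = 19

19


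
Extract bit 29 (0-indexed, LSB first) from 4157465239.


0b11110111110011011110001010010111, position 29 = 1

1


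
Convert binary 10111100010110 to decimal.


10111100010110 in decimal = 12054

12054


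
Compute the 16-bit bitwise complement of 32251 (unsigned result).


~0b111110111111011 = 0b1000001000000100 = 33284 (16-bit unsigned)

33284


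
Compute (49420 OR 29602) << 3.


Step 1: 49420 | 29602 = 62382
Step 2: 62382 << 3 = 499056

499056


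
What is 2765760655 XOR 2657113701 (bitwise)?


0b10100100110110100010100010001111 ^ 0b10011110011000000101011001100101 = 0b111010101110100111111011101010 = 985300714

985300714


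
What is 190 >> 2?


0b10111110 >> 2 = 0b101111 = 47

47


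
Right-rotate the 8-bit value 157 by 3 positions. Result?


Rotate 0b10011101 right by 3 (8-bit) = 0b10110011 = 179

179


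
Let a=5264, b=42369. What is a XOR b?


5264 ^ 42369 = 45329

45329


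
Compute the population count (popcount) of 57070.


0b1101111011101110 has 12 set bits

12


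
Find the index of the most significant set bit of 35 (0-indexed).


0b100011. Highest set bit at position 5

5


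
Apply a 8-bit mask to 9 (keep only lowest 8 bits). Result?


9 & 255 = 9

9


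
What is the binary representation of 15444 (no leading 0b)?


15444 = 11110001010100 in binary

11110001010100


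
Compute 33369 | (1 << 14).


33369 | (1 << 14) = 33369 | 16384 = 49753

49753


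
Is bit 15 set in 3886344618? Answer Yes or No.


0b11100111101001001110100110101010, bit 15 = 1. Yes

Yes


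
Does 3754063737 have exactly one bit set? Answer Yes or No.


0b11011111110000100111011101111001. Multiple bits set => No

No


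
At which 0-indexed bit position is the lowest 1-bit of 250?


0b11111010. Lowest set bit at position 1

1


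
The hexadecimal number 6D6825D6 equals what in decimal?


6D6825D6 hex = 1835541974 decimal

1835541974


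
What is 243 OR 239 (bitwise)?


0b11110011 | 0b11101111 = 0b11111111 = 255

255


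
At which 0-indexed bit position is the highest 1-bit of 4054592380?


0b11110001101011000010101101111100. Highest set bit at position 31

31


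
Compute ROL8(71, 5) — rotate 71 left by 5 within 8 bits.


Rotate 0b1000111 left by 5 (8-bit) = 0b11101000 = 232

232


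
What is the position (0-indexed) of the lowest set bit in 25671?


0b110010001000111. Lowest set bit at position 0

0


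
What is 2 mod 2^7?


2 & 127 = 2

2


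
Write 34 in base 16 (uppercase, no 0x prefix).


34 = 22 hex

22


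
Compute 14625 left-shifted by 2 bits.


0b11100100100001 << 2 = 0b1110010010000100 = 58500

58500


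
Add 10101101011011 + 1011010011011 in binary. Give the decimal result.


10101101011011 + 1011010011011 = 100000111110110 = 16886

16886


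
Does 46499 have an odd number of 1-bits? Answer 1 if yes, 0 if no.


0b1011010110100011 has 9 ones => parity 1

1


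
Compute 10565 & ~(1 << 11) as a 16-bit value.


10565 & ~(1 << 11) = 8517

8517


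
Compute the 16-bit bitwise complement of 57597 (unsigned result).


~0b1110000011111101 = 0b1111100000010 = 7938 (16-bit unsigned)

7938


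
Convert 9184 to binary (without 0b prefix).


9184 = 10001111100000 in binary

10001111100000


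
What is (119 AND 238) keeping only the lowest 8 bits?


Step 1: 119 & 238 = 102
Step 2: 102 & 255 = 102

102


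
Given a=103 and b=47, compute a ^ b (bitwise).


103 ^ 47 = 72

72


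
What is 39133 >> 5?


0b1001100011011101 >> 5 = 0b10011000110 = 1222

1222


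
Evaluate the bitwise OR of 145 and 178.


0b10010001 | 0b10110010 = 0b10110011 = 179

179


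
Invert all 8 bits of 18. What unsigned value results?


18 ^ 255 = 237

237


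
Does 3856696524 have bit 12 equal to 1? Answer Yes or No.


0b11100101111000001000010011001100, bit 12 = 0. No

No


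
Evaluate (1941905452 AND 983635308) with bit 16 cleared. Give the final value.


Step 1: 1941905452 & 983635308 = 849412140
Step 2: 849412140 & ~(1 << 16) = 849346604

849346604


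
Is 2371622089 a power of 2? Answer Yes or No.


0b10001101010111000001010011001001. Multiple bits set => No

No


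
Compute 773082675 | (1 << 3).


773082675 | (1 << 3) = 773082675 | 8 = 773082683

773082683


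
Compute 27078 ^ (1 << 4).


27078 ^ (1 << 4) = 27078 ^ 16 = 27094

27094


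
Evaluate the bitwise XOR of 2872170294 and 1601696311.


0b10101011001100011101011100110110 ^ 0b1011111011101111111001000110111 = 0b11110100010001100010010100000001 = 4098237697

4098237697


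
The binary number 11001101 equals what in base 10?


11001101 in decimal = 205

205


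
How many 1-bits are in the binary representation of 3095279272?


0b10111000011111100011011010101000 has 17 set bits

17


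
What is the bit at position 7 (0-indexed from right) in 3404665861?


0b11001010111011110001010000000101, position 7 = 0

0


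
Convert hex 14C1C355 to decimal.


14C1C355 hex = 348242773 decimal

348242773


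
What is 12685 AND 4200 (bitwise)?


0b11000110001101 & 0b1000001101000 = 0b1000000001000 = 4104

4104


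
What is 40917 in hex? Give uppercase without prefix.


40917 = 9FD5 hex

9FD5


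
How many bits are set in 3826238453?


0b11100100000011111100001111110101 has 18 set bits

18


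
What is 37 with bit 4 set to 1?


37 | (1 << 4) = 37 | 16 = 53

53


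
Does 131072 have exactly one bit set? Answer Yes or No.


0b100000000000000000. Only one bit set => Yes

Yes


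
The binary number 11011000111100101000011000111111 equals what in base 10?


11011000111100101000011000111111 in decimal = 3639772735

3639772735


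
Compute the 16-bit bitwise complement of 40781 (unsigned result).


~0b1001111101001101 = 0b110000010110010 = 24754 (16-bit unsigned)

24754


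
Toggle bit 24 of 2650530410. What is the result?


2650530410 ^ (1 << 24) = 2650530410 ^ 16777216 = 2633753194

2633753194


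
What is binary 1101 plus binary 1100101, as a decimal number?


1101 + 1100101 = 1110010 = 114

114


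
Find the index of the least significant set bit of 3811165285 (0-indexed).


0b11100011001010011100010001100101. Lowest set bit at position 0

0


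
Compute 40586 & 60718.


0b1001111010001010 & 0b1110110100101110 = 0b1000110000001010 = 35850

35850


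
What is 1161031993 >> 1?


0b1000101001100111111000100111001 >> 1 = 0b100010100110011111100010011100 = 580515996

580515996


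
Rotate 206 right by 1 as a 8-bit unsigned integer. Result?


Rotate 0b11001110 right by 1 (8-bit) = 0b1100111 = 103

103


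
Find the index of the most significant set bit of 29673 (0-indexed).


0b111001111101001. Highest set bit at position 14

14


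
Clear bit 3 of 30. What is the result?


30 & ~(1 << 3) = 22

22


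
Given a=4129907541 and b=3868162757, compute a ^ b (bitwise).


4129907541 ^ 3868162757 = 279320976

279320976


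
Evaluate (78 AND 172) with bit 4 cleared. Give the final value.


Step 1: 78 & 172 = 12
Step 2: 12 & ~(1 << 4) = 12

12


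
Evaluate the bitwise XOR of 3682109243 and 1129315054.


0b11011011011110001000011100111011 ^ 0b1000011010011111111101011101110 = 0b10011000001101110111110111010101 = 2553773525

2553773525


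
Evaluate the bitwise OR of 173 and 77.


0b10101101 | 0b1001101 = 0b11101101 = 237

237


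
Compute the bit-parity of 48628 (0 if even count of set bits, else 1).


0b1011110111110100 has 11 ones => parity 1

1


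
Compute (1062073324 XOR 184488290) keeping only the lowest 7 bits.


Step 1: 1062073324 ^ 184488290 = 900915854
Step 2: 900915854 & 127 = 14

14


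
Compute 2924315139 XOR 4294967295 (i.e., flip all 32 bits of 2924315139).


2924315139 ^ 4294967295 = 1370652156

1370652156


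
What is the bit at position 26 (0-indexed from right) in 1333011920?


0b1001111011101000010010111010000, position 26 = 1

1


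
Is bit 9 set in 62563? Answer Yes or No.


0b1111010001100011, bit 9 = 0. No

No


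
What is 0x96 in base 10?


96 hex = 150 decimal

150


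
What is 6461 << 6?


0b1100100111101 << 6 = 0b1100100111101000000 = 413504

413504


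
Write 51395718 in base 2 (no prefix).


51395718 = 11000100000011110010000110 in binary

11000100000011110010000110


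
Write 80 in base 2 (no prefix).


80 = 1010000 in binary

1010000


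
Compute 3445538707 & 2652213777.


0b11001101010111101011111110010011 & 0b10011110000101011001001000010001 = 0b10001100000101001001001000010001 = 2350158353

2350158353


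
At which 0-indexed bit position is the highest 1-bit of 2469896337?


0b10010011001101111010000010010001. Highest set bit at position 31

31


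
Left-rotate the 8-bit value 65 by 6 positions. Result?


Rotate 0b1000001 left by 6 (8-bit) = 0b1010000 = 80

80


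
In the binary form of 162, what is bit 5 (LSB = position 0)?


0b10100010, position 5 = 1

1


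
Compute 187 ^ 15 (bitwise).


0b10111011 ^ 0b1111 = 0b10110100 = 180

180


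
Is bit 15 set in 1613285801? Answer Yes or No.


0b1100000001010001100100110101001, bit 15 = 1. Yes

Yes


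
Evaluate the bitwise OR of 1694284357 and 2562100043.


0b1100100111111001011101001000101 | 0b10011000101101101000101101001011 = 0b11111100111111101011101101001111 = 4244552527

4244552527


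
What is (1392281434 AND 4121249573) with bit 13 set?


Step 1: 1392281434 & 4121249573 = 1352926976
Step 2: 1352926976 | (1 << 13) = 1352926976 | 8192 = 1352935168

1352935168


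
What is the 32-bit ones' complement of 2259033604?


2259033604 ^ 4294967295 = 2035933691

2035933691


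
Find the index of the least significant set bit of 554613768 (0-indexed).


0b100001000011101011110000001000. Lowest set bit at position 3

3


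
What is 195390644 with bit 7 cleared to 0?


195390644 & ~(1 << 7) = 195390516

195390516


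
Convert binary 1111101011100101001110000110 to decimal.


1111101011100101001110000110 in decimal = 263082886

263082886


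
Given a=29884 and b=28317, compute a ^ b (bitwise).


29884 ^ 28317 = 6689

6689


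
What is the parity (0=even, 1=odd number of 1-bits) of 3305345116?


0b11000101000000111001000001011100 has 12 ones => parity 0

0


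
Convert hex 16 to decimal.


16 hex = 22 decimal

22


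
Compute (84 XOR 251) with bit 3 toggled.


Step 1: 84 ^ 251 = 175
Step 2: 175 ^ (1 << 3) = 175 ^ 8 = 167

167


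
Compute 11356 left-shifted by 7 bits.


0b10110001011100 << 7 = 0b101100010111000000000 = 1453568

1453568


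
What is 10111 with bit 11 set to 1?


10111 | (1 << 11) = 10111 | 2048 = 12159

12159


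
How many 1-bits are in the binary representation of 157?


0b10011101 has 5 set bits

5


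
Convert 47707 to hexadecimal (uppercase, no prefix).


47707 = BA5B hex

BA5B


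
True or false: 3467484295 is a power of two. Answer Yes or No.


0b11001110101011011001110010000111. Multiple bits set => No

No


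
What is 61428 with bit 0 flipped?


61428 ^ (1 << 0) = 61428 ^ 1 = 61429

61429


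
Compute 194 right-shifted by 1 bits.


0b11000010 >> 1 = 0b1100001 = 97

97


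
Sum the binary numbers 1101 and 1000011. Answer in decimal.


1101 + 1000011 = 1010000 = 80

80


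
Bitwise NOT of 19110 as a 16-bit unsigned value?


~0b100101010100110 = 0b1011010101011001 = 46425 (16-bit unsigned)

46425


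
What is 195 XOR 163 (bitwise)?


0b11000011 ^ 0b10100011 = 0b1100000 = 96

96


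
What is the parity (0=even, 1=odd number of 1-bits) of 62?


0b111110 has 5 ones => parity 1

1


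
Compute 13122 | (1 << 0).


13122 | (1 << 0) = 13122 | 1 = 13123

13123


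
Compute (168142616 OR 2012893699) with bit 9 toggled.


Step 1: 168142616 | 2012893699 = 2147481371
Step 2: 2147481371 ^ (1 << 9) = 2147481371 ^ 512 = 2147480859

2147480859


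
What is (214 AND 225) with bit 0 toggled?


Step 1: 214 & 225 = 192
Step 2: 192 ^ (1 << 0) = 192 ^ 1 = 193

193


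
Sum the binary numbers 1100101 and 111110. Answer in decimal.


1100101 + 111110 = 10100011 = 163

163


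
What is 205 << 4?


0b11001101 << 4 = 0b110011010000 = 3280

3280


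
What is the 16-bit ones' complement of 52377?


52377 ^ 65535 = 13158

13158


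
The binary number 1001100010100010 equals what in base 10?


1001100010100010 in decimal = 39074

39074


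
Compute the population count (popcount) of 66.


0b1000010 has 2 set bits

2


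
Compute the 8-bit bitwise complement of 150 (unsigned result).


~0b10010110 = 0b1101001 = 105 (8-bit unsigned)

105


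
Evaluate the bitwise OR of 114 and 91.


0b1110010 | 0b1011011 = 0b1111011 = 123

123


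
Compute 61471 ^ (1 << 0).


61471 ^ (1 << 0) = 61471 ^ 1 = 61470

61470


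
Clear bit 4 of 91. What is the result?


91 & ~(1 << 4) = 75

75


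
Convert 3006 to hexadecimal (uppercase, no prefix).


3006 = BBE hex

BBE


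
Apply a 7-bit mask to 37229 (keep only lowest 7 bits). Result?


37229 & 127 = 109

109


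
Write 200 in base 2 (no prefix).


200 = 11001000 in binary

11001000


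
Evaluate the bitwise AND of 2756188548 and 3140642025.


0b10100100010010000001100110000100 & 0b10111011001100100110010011101001 = 0b10100000000000000000000010000000 = 2684354688

2684354688


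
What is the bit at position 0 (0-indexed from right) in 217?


0b11011001, position 0 = 1

1


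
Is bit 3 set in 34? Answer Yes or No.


0b100010, bit 3 = 0. No

No


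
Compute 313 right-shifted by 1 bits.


0b100111001 >> 1 = 0b10011100 = 156

156


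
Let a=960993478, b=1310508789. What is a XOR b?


960993478 ^ 1310508789 = 2002476595

2002476595


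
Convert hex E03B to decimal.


E03B hex = 57403 decimal

57403


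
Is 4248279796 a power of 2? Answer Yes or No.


0b11111101001101111001101011110100. Multiple bits set => No

No


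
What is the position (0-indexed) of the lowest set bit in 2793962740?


0b10100110100010000111110011110100. Lowest set bit at position 2

2


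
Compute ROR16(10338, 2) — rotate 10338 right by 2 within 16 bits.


Rotate 0b10100001100010 right by 2 (16-bit) = 0b1000101000011000 = 35352

35352


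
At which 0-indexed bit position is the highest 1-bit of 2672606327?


0b10011111010011001011110001110111. Highest set bit at position 31

31


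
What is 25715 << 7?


0b110010001110011 << 7 = 0b1100100011100110000000 = 3291520

3291520


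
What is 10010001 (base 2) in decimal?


10010001 in decimal = 145

145


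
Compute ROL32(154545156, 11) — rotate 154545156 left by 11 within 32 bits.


Rotate 0b1001001101100010110000000100 left by 11 (32-bit) = 0b10110001011000000010000001001001 = 2975866953

2975866953


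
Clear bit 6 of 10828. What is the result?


10828 & ~(1 << 6) = 10764

10764


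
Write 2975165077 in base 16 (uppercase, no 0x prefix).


2975165077 = B1556A95 hex

B1556A95


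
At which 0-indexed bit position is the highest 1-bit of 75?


0b1001011. Highest set bit at position 6

6


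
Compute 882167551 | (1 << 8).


882167551 | (1 << 8) = 882167551 | 256 = 882167807

882167807


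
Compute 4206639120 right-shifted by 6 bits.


0b11111010101111000011100000010000 >> 6 = 0b11111010101111000011100000 = 65728736

65728736


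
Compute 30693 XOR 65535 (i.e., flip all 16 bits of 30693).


30693 ^ 65535 = 34842

34842


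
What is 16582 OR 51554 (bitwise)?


0b100000011000110 | 0b1100100101100010 = 0b1100100111100110 = 51686

51686


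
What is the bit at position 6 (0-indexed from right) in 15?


0b1111, position 6 = 0

0


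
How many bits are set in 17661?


0b100010011111101 has 9 set bits

9


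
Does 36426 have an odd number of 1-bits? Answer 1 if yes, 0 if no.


0b1000111001001010 has 7 ones => parity 1

1


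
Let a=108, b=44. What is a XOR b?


108 ^ 44 = 64

64


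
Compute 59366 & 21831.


0b1110011111100110 & 0b101010101000111 = 0b100010101000110 = 17734

17734


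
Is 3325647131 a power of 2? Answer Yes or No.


0b11000110001110010101100100011011. Multiple bits set => No

No


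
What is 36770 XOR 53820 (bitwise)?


0b1000111110100010 ^ 0b1101001000111100 = 0b101110110011110 = 23966

23966


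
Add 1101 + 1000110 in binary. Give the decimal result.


1101 + 1000110 = 1010011 = 83

83


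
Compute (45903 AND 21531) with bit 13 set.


Step 1: 45903 & 21531 = 4107
Step 2: 4107 | (1 << 13) = 4107 | 8192 = 12299

12299


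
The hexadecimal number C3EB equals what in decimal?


C3EB hex = 50155 decimal

50155


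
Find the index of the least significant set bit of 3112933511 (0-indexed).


0b10111001100010111001100010000111. Lowest set bit at position 0

0


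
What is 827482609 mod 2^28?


827482609 & 268435455 = 22176241

22176241


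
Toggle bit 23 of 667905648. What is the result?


667905648 ^ (1 << 23) = 667905648 ^ 8388608 = 659517040

659517040


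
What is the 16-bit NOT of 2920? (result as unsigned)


~0b101101101000 = 0b1111010010010111 = 62615 (16-bit unsigned)

62615


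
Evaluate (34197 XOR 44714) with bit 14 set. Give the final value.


Step 1: 34197 ^ 44714 = 11071
Step 2: 11071 | (1 << 14) = 11071 | 16384 = 27455

27455


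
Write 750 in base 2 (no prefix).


750 = 1011101110 in binary

1011101110


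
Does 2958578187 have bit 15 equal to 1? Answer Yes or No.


0b10110000010110000101001000001011, bit 15 = 0. No

No


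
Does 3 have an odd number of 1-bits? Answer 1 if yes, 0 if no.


0b11 has 2 ones => parity 0

0


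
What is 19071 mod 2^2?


19071 & 3 = 3

3


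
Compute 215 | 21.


0b11010111 | 0b10101 = 0b11010111 = 215

215


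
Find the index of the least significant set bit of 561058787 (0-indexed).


0b100001011100010001001111100011. Lowest set bit at position 0

0


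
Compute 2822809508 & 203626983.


0b10101000010000001010011110100100 & 0b1100001000110001100111100111 = 0b1000000000000000000110100100 = 134218148

134218148


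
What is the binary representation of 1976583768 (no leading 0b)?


1976583768 = 1110101110100000100011001011000 in binary

1110101110100000100011001011000


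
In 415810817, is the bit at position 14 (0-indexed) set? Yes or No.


0b11000110010001100010100000001, bit 14 = 1. Yes

Yes


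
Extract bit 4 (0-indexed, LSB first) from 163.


0b10100011, position 4 = 0

0


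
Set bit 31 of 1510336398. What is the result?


1510336398 | (1 << 31) = 1510336398 | 2147483648 = 3657820046

3657820046


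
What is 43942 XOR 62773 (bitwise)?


0b1010101110100110 ^ 0b1111010100110101 = 0b101111010010011 = 24211

24211


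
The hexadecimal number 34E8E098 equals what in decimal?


34E8E098 hex = 887677080 decimal

887677080


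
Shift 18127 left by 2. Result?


0b100011011001111 << 2 = 0b10001101100111100 = 72508

72508


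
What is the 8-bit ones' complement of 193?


193 ^ 255 = 62

62


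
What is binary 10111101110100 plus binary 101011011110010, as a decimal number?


10111101110100 + 101011011110010 = 1000011001100110 = 34406

34406


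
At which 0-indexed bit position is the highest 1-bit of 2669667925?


0b10011111000111111110011001010101. Highest set bit at position 31

31


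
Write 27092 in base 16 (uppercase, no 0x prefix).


27092 = 69D4 hex

69D4


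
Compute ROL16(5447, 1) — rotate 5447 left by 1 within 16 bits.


Rotate 0b1010101000111 left by 1 (16-bit) = 0b10101010001110 = 10894

10894


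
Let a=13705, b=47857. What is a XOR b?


13705 ^ 47857 = 36728

36728


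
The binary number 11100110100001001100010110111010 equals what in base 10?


11100110100001001100010110111010 in decimal = 3867461050

3867461050


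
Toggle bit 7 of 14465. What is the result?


14465 ^ (1 << 7) = 14465 ^ 128 = 14337

14337


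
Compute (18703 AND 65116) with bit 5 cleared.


Step 1: 18703 & 65116 = 18444
Step 2: 18444 & ~(1 << 5) = 18444

18444


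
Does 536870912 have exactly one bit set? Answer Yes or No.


0b100000000000000000000000000000. Only one bit set => Yes

Yes


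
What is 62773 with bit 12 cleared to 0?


62773 & ~(1 << 12) = 58677

58677


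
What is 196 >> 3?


0b11000100 >> 3 = 0b11000 = 24

24


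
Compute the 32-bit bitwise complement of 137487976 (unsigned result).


~0b1000001100011110011001101000 = 0b11110111110011100001100110010111 = 4157479319 (32-bit unsigned)

4157479319


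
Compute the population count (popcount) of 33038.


0b1000000100001110 has 5 set bits

5


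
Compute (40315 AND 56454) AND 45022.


Step 1: 40315 & 56454 = 39938
Step 2: 39938 & 45022 = 35842

35842


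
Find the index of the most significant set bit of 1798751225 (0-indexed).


0b1101011001101101100001111111001. Highest set bit at position 30

30


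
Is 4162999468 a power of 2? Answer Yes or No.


0b11111000001000100101010010101100. Multiple bits set => No

No


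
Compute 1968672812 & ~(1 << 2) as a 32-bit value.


1968672812 & ~(1 << 2) = 1968672808

1968672808


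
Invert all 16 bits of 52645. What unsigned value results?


52645 ^ 65535 = 12890

12890


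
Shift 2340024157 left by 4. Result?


0b10001011011110011110111101011101 << 4 = 0b100010110111100111101111010111010000 = 37440386512

37440386512


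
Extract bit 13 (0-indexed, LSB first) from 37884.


0b1001001111111100, position 13 = 0

0


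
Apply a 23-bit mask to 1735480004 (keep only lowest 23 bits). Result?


1735480004 & 8388607 = 7426756

7426756


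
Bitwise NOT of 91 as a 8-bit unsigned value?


~0b1011011 = 0b10100100 = 164 (8-bit unsigned)

164


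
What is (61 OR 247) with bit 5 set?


Step 1: 61 | 247 = 255
Step 2: 255 | (1 << 5) = 255 | 32 = 255

255


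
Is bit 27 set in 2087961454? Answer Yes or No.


0b1111100011100111100001101101110, bit 27 = 1. Yes

Yes


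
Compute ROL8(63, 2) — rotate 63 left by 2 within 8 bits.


Rotate 0b111111 left by 2 (8-bit) = 0b11111100 = 252

252


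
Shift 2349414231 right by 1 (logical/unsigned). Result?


0b10001100000010010011011101010111 >> 1 = 0b1000110000001001001101110101011 = 1174707115

1174707115


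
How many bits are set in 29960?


0b111010100001000 has 6 set bits

6


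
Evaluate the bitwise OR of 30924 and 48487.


0b111100011001100 | 0b1011110101100111 = 0b1111110111101111 = 65007

65007


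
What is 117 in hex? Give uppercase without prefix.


117 = 75 hex

75


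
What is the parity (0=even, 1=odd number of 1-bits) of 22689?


0b101100010100001 has 6 ones => parity 0

0


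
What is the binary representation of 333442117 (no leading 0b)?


333442117 = 10011110111111110110001000101 in binary

10011110111111110110001000101


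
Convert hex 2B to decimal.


2B hex = 43 decimal

43


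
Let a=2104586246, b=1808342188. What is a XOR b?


2104586246 ^ 1808342188 = 381185194

381185194


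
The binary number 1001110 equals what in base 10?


1001110 in decimal = 78

78


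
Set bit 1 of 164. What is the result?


164 | (1 << 1) = 164 | 2 = 166

166


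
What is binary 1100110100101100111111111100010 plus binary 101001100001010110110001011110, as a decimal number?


1100110100101100111111111100010 + 101001100001010110110001011110 = 10010000000110111110110001000000 = 2417749056

2417749056


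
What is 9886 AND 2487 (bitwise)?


0b10011010011110 & 0b100110110111 = 0b10010110 = 150

150


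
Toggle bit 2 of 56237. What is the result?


56237 ^ (1 << 2) = 56237 ^ 4 = 56233

56233


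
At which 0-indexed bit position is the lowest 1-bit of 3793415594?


0b11100010000110101110110110101010. Lowest set bit at position 1

1


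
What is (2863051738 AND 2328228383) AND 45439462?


Step 1: 2863051738 & 2328228383 = 2323952154
Step 2: 2323952154 & 45439462 = 42209282

42209282


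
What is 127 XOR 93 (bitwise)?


0b1111111 ^ 0b1011101 = 0b100010 = 34

34


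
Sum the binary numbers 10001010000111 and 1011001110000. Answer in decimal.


10001010000111 + 1011001110000 = 11100011110111 = 14583

14583


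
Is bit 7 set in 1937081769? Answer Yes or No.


0b1110011011101011000010110101001, bit 7 = 1. Yes

Yes


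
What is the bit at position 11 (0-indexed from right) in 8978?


0b10001100010010, position 11 = 0

0


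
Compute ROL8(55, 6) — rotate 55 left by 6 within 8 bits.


Rotate 0b110111 left by 6 (8-bit) = 0b11001101 = 205

205


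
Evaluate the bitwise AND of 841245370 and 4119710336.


0b110010001001000110001010111010 & 0b11110101100011011100101010000000 = 0b110000000001000100001010000000 = 805585536

805585536


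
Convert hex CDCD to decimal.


CDCD hex = 52685 decimal

52685


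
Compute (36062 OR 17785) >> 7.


Step 1: 36062 | 17785 = 52735
Step 2: 52735 >> 7 = 411

411


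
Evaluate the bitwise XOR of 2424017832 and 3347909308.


0b10010000011110111001001110101000 ^ 0b11000111100011010000101010111100 = 0b1010111111101101001100100010100 = 1475778836

1475778836


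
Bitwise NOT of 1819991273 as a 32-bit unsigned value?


~0b1101100011110101101110011101001 = 0b10010011100001010010001100010110 = 2474976022 (32-bit unsigned)

2474976022


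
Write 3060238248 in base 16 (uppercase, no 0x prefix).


3060238248 = B66787A8 hex

B66787A8


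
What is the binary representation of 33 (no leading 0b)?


33 = 100001 in binary

100001


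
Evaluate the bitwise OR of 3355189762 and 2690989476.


0b11000111111111000010001000000010 | 0b10100000011001010011110110100100 = 0b11100111111111010011111110100110 = 3892133798

3892133798


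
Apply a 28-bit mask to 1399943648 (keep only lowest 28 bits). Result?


1399943648 & 268435455 = 57766368

57766368


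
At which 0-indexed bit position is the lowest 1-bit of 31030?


0b111100100110110. Lowest set bit at position 1

1


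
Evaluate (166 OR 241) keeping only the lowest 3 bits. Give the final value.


Step 1: 166 | 241 = 247
Step 2: 247 & 7 = 7

7


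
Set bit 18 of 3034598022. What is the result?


3034598022 | (1 << 18) = 3034598022 | 262144 = 3034860166

3034860166


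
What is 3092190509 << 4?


0b10111000010011110001010100101101 << 4 = 0b101110000100111100010101001011010000 = 49475048144

49475048144


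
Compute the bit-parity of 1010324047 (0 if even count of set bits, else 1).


0b111100001110000101001001001111 has 15 ones => parity 1

1


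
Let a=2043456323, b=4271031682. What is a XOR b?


2043456323 ^ 4271031682 = 2271112897

2271112897


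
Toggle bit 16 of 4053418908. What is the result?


4053418908 ^ (1 << 16) = 4053418908 ^ 65536 = 4053484444

4053484444


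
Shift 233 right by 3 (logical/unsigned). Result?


0b11101001 >> 3 = 0b11101 = 29

29


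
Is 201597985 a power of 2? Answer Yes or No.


0b1100000001000010010000100001. Multiple bits set => No

No


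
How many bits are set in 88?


0b1011000 has 3 set bits

3


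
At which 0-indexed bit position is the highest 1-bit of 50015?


0b1100001101011111. Highest set bit at position 15

15


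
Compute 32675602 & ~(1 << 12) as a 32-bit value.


32675602 & ~(1 << 12) = 32671506

32671506


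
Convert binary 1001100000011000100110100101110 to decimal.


1001100000011000100110100101110 in decimal = 1275874606

1275874606


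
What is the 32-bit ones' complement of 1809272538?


1809272538 ^ 4294967295 = 2485694757

2485694757


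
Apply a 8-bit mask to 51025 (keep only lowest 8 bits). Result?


51025 & 255 = 81

81


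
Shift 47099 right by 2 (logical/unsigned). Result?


0b1011011111111011 >> 2 = 0b10110111111110 = 11774

11774


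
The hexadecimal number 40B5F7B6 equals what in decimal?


40B5F7B6 hex = 1085667254 decimal

1085667254


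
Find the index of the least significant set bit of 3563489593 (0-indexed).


0b11010100011001101000100100111001. Lowest set bit at position 0

0


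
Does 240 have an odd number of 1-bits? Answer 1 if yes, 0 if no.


0b11110000 has 4 ones => parity 0

0


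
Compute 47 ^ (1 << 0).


47 ^ (1 << 0) = 47 ^ 1 = 46

46


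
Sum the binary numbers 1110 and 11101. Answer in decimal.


1110 + 11101 = 101011 = 43

43


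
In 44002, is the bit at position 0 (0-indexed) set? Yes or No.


0b1010101111100010, bit 0 = 0. No

No


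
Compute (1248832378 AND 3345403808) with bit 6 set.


Step 1: 1248832378 & 3345403808 = 1114016544
Step 2: 1114016544 | (1 << 6) = 1114016544 | 64 = 1114016608

1114016608


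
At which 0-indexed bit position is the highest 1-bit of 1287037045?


0b1001100101101101010000001110101. Highest set bit at position 30

30


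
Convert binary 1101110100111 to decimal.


1101110100111 in decimal = 7079

7079


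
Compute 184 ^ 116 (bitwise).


0b10111000 ^ 0b1110100 = 0b11001100 = 204

204


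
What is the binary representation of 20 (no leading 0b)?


20 = 10100 in binary

10100


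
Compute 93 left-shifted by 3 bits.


0b1011101 << 3 = 0b1011101000 = 744

744


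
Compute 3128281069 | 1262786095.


0b10111010011101011100011111101101 | 0b1001011010001001001011000101111 = 0b11111011011101011101011111101111 = 4218804207

4218804207


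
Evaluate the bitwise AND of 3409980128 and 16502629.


0b11001011010000000010101011100000 & 0b111110111100111101100101 = 0b10000000000101001100000 = 4196960

4196960


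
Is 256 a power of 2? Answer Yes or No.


0b100000000. Only one bit set => Yes

Yes


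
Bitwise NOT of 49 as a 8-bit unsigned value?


~0b110001 = 0b11001110 = 206 (8-bit unsigned)

206


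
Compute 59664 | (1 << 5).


59664 | (1 << 5) = 59664 | 32 = 59696

59696


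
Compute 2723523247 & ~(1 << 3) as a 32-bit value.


2723523247 & ~(1 << 3) = 2723523239

2723523239


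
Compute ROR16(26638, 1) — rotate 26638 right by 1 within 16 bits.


Rotate 0b110100000001110 right by 1 (16-bit) = 0b11010000000111 = 13319

13319


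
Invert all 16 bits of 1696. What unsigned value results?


1696 ^ 65535 = 63839

63839


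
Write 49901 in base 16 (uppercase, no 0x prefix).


49901 = C2ED hex

C2ED


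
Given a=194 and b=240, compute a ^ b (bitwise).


194 ^ 240 = 50

50


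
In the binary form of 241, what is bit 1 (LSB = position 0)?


0b11110001, position 1 = 0

0


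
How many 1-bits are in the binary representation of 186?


0b10111010 has 5 set bits

5


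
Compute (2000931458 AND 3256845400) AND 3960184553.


Step 1: 2000931458 & 3256845400 = 1107525632
Step 2: 1107525632 & 3960184553 = 1073971200

1073971200


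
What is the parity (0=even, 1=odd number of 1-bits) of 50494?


0b1100010100111110 has 9 ones => parity 1

1


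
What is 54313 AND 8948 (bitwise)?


0b1101010000101001 & 0b10001011110100 = 0b100000 = 32

32


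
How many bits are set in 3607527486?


0b11010111000001101000000000111110 has 14 set bits

14


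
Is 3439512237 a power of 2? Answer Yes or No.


0b11001101000000101100101010101101. Multiple bits set => No

No


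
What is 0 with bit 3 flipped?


0 ^ (1 << 3) = 0 ^ 8 = 8

8


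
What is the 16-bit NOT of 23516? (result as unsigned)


~0b101101111011100 = 0b1010010000100011 = 42019 (16-bit unsigned)

42019


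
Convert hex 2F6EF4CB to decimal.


2F6EF4CB hex = 795800779 decimal

795800779


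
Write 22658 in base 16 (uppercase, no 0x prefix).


22658 = 5882 hex

5882


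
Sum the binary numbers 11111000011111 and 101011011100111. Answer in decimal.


11111000011111 + 101011011100111 = 1001010100000110 = 38150

38150


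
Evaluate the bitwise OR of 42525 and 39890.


0b1010011000011101 | 0b1001101111010010 = 0b1011111111011111 = 49119

49119


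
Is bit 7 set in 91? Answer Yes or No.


0b1011011, bit 7 = 0. No

No


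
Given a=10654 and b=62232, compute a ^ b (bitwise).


10654 ^ 62232 = 55942

55942


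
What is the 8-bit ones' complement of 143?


143 ^ 255 = 112

112


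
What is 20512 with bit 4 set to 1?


20512 | (1 << 4) = 20512 | 16 = 20528

20528


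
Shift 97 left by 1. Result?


0b1100001 << 1 = 0b11000010 = 194

194


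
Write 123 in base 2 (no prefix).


123 = 1111011 in binary

1111011


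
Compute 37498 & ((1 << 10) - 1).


37498 & 1023 = 634

634


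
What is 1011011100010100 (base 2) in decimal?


1011011100010100 in decimal = 46868

46868


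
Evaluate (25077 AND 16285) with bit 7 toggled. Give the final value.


Step 1: 25077 & 16285 = 8597
Step 2: 8597 ^ (1 << 7) = 8597 ^ 128 = 8469

8469


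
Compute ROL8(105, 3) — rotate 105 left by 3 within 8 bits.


Rotate 0b1101001 left by 3 (8-bit) = 0b1001011 = 75

75


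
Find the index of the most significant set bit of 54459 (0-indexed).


0b1101010010111011. Highest set bit at position 15

15


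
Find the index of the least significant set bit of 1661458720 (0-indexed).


0b1100011000001111101100100100000. Lowest set bit at position 5

5


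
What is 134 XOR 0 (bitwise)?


0b10000110 ^ 0b0 = 0b10000110 = 134

134


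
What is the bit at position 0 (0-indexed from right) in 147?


0b10010011, position 0 = 1

1


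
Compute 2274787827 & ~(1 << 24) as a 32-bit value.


2274787827 & ~(1 << 24) = 2258010611

2258010611


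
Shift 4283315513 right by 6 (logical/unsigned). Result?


0b11111111010011100011010100111001 >> 6 = 0b11111111010011100011010100 = 66926804

66926804


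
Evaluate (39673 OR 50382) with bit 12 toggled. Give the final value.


Step 1: 39673 | 50382 = 57087
Step 2: 57087 ^ (1 << 12) = 57087 ^ 4096 = 52991

52991


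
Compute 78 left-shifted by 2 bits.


0b1001110 << 2 = 0b100111000 = 312

312


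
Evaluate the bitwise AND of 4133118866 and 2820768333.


0b11110110010110100110001110010010 & 0b10101000001000011000001001001101 = 0b10100000000000000000001000000000 = 2684355072

2684355072


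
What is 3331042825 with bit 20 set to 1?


3331042825 | (1 << 20) = 3331042825 | 1048576 = 3332091401

3332091401


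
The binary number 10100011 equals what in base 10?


10100011 in decimal = 163

163


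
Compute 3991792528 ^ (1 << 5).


3991792528 ^ (1 << 5) = 3991792528 ^ 32 = 3991792560

3991792560
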